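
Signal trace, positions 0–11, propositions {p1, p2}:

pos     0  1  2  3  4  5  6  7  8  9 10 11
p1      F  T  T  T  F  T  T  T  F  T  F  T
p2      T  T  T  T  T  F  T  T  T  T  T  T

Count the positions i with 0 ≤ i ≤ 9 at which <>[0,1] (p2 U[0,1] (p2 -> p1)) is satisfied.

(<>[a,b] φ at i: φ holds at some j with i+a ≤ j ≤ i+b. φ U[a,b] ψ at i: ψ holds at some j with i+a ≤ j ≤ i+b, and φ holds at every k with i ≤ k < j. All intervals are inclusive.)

10

Evaluate at each i in [0,9]:
  i=0: ✓ (witness j=0)
  i=1: ✓ (witness j=1)
  i=2: ✓ (witness j=2)
  i=3: ✓ (witness j=3)
  i=4: ✓ (witness j=4)
  i=5: ✓ (witness j=5)
  i=6: ✓ (witness j=6)
  i=7: ✓ (witness j=7)
  i=8: ✓ (witness j=8)
  i=9: ✓ (witness j=9)
Positions where it holds: {0, 1, 2, 3, 4, 5, 6, 7, 8, 9} → 10.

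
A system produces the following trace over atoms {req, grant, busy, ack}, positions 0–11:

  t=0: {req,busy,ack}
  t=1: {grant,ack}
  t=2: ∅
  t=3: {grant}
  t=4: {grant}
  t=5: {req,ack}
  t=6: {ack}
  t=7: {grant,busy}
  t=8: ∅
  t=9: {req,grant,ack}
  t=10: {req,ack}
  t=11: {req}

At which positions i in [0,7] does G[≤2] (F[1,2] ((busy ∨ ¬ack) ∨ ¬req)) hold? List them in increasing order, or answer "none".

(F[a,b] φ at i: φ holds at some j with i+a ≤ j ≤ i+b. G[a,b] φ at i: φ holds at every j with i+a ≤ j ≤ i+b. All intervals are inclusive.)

Evaluate at each i in [0,7]:
  i=0: ✓ (all of [0,2])
  i=1: ✓ (all of [1,3])
  i=2: ✓ (all of [2,4])
  i=3: ✓ (all of [3,5])
  i=4: ✓ (all of [4,6])
  i=5: ✓ (all of [5,7])
  i=6: ✗ (fails at j=8)
  i=7: ✗ (fails at j=8)

0, 1, 2, 3, 4, 5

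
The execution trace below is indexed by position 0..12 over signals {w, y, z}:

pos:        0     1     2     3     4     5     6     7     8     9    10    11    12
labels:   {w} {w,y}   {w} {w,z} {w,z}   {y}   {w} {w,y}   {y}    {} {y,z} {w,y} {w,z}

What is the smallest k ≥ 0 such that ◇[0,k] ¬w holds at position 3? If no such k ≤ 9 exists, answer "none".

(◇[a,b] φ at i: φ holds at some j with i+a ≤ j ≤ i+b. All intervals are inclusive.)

Scan j = 3,4,… for ¬w:
  j=3: fails
  j=4: fails
  j=5: holds
First hit at j=5, so smallest k = 5-3 = 2.

2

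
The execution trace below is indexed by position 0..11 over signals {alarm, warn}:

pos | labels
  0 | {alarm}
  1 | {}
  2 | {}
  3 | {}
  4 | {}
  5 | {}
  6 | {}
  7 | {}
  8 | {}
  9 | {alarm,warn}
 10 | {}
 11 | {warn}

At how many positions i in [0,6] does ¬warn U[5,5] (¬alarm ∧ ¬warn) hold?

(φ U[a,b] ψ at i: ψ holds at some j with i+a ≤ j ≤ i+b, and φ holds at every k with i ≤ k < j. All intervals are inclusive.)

Evaluate at each i in [0,6]:
  i=0: ✓ (rhs at j=5; lhs holds on [0,4])
  i=1: ✓ (rhs at j=6; lhs holds on [1,5])
  i=2: ✓ (rhs at j=7; lhs holds on [2,6])
  i=3: ✓ (rhs at j=8; lhs holds on [3,7])
  i=4: ✗ (no rhs in [9,9])
  i=5: ✗ (lhs fails at k=9 before rhs at j=10)
  i=6: ✗ (no rhs in [11,11])
Positions where it holds: {0, 1, 2, 3} → 4.

4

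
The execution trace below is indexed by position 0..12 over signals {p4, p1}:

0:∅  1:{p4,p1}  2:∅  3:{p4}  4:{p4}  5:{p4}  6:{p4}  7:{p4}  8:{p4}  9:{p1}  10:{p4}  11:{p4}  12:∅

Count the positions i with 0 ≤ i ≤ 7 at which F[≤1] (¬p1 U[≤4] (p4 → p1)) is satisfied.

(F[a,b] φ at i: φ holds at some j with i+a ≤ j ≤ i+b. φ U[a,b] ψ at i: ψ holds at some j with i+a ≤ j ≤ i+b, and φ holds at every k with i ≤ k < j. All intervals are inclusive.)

Evaluate at each i in [0,7]:
  i=0: ✓ (witness j=0)
  i=1: ✓ (witness j=1)
  i=2: ✓ (witness j=2)
  i=3: ✗ (none in [3,4])
  i=4: ✓ (witness j=5)
  i=5: ✓ (witness j=5)
  i=6: ✓ (witness j=6)
  i=7: ✓ (witness j=7)
Positions where it holds: {0, 1, 2, 4, 5, 6, 7} → 7.

7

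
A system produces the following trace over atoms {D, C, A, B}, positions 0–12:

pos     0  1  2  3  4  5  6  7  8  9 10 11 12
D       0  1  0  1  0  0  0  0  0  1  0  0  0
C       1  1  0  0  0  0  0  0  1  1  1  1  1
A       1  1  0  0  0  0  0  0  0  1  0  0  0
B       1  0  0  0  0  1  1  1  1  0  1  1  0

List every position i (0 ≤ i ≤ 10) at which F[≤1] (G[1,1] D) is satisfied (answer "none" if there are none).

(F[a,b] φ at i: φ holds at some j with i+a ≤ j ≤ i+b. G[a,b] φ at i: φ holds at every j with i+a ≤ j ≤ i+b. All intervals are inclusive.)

Evaluate at each i in [0,10]:
  i=0: ✓ (witness j=0)
  i=1: ✓ (witness j=2)
  i=2: ✓ (witness j=2)
  i=3: ✗ (none in [3,4])
  i=4: ✗ (none in [4,5])
  i=5: ✗ (none in [5,6])
  i=6: ✗ (none in [6,7])
  i=7: ✓ (witness j=8)
  i=8: ✓ (witness j=8)
  i=9: ✗ (none in [9,10])
  i=10: ✗ (none in [10,11])

0, 1, 2, 7, 8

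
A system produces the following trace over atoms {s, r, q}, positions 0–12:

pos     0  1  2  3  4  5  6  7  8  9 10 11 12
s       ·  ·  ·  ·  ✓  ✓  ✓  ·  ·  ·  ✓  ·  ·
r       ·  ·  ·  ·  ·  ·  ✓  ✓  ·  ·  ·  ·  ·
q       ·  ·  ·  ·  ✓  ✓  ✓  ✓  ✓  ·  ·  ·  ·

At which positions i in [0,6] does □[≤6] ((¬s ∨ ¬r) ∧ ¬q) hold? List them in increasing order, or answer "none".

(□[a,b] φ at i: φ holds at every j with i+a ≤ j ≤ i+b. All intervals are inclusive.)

Evaluate at each i in [0,6]:
  i=0: ✗ (fails at j=4)
  i=1: ✗ (fails at j=4)
  i=2: ✗ (fails at j=4)
  i=3: ✗ (fails at j=4)
  i=4: ✗ (fails at j=4)
  i=5: ✗ (fails at j=5)
  i=6: ✗ (fails at j=6)

none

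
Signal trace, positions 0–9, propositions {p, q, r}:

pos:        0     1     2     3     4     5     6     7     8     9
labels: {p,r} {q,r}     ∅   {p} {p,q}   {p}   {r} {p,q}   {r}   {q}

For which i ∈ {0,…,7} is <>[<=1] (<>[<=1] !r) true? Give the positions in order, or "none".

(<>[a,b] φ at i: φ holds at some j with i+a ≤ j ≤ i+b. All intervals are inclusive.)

Evaluate at each i in [0,7]:
  i=0: ✓ (witness j=1)
  i=1: ✓ (witness j=1)
  i=2: ✓ (witness j=2)
  i=3: ✓ (witness j=3)
  i=4: ✓ (witness j=4)
  i=5: ✓ (witness j=5)
  i=6: ✓ (witness j=6)
  i=7: ✓ (witness j=7)

0, 1, 2, 3, 4, 5, 6, 7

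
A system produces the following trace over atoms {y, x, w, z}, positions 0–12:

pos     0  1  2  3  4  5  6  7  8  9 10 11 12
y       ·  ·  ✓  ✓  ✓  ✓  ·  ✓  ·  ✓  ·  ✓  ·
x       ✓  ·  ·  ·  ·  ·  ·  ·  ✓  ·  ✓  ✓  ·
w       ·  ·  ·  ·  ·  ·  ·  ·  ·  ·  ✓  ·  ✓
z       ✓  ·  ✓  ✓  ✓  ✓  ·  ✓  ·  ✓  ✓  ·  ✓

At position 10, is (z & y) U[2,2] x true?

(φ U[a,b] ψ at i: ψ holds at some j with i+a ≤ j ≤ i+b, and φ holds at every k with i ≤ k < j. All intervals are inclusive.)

Need some j in [12,12] with x, and (z & y) at every k in [10,j-1].
  j=12: x false.
No j in the window works → until fails.

False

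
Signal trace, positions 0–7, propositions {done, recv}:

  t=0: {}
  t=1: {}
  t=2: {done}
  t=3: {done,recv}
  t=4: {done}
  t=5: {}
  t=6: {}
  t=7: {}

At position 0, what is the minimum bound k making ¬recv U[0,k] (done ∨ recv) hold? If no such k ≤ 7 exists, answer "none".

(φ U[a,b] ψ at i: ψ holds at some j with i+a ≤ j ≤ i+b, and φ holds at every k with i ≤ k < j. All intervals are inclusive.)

Need earliest j ≥ 0 with (done ∨ recv), and ¬recv at every k in [0,j-1].
  j=0: rhs fails.
  j=1: rhs fails.
  j=2: rhs holds; lhs holds on [0,1]. k = 2.

2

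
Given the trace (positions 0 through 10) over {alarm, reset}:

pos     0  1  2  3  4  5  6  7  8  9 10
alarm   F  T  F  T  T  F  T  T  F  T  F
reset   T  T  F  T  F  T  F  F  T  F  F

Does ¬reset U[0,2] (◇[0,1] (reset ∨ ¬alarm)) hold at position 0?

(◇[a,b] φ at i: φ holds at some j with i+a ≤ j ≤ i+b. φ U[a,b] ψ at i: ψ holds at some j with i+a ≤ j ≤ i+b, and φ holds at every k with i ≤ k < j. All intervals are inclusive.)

Need some j in [0,2] with ◇[0,1] (reset ∨ ¬alarm), and ¬reset at every k in [0,j-1].
  j=0: ◇[0,1] (reset ∨ ¬alarm) holds; no prefix to check → satisfied.

Yes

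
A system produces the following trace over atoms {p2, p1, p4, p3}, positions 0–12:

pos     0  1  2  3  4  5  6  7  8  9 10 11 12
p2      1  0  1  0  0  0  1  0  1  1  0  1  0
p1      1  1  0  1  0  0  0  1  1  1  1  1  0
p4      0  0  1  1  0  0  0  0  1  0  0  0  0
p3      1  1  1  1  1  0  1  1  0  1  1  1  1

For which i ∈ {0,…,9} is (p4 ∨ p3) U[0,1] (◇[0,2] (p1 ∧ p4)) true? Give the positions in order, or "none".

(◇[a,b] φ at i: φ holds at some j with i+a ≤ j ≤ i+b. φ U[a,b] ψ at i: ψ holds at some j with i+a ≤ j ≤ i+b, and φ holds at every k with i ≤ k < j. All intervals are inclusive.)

Evaluate at each i in [0,9]:
  i=0: ✓ (rhs at j=1; lhs holds on [0,0])
  i=1: ✓ (rhs at j=1)
  i=2: ✓ (rhs at j=2)
  i=3: ✓ (rhs at j=3)
  i=4: ✗ (no rhs in [4,5])
  i=5: ✗ (lhs fails at k=5 before rhs at j=6)
  i=6: ✓ (rhs at j=6)
  i=7: ✓ (rhs at j=7)
  i=8: ✓ (rhs at j=8)
  i=9: ✗ (no rhs in [9,10])

0, 1, 2, 3, 6, 7, 8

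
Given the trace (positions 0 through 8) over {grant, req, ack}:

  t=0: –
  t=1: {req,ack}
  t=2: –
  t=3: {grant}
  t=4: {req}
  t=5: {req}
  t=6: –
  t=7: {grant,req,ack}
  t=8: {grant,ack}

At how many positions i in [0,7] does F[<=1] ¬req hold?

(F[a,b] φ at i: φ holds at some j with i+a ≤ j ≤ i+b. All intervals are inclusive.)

Evaluate at each i in [0,7]:
  i=0: ✓ (witness j=0)
  i=1: ✓ (witness j=2)
  i=2: ✓ (witness j=2)
  i=3: ✓ (witness j=3)
  i=4: ✗ (none in [4,5])
  i=5: ✓ (witness j=6)
  i=6: ✓ (witness j=6)
  i=7: ✓ (witness j=8)
Positions where it holds: {0, 1, 2, 3, 5, 6, 7} → 7.

7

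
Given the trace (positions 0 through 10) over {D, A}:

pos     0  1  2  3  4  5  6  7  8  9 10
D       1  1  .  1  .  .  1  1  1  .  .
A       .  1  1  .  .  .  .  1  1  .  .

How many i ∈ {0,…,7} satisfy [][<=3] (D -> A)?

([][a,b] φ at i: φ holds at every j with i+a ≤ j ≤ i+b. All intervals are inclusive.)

1

Evaluate at each i in [0,7]:
  i=0: ✗ (fails at j=0)
  i=1: ✗ (fails at j=3)
  i=2: ✗ (fails at j=3)
  i=3: ✗ (fails at j=3)
  i=4: ✗ (fails at j=6)
  i=5: ✗ (fails at j=6)
  i=6: ✗ (fails at j=6)
  i=7: ✓ (all of [7,10])
Positions where it holds: {7} → 1.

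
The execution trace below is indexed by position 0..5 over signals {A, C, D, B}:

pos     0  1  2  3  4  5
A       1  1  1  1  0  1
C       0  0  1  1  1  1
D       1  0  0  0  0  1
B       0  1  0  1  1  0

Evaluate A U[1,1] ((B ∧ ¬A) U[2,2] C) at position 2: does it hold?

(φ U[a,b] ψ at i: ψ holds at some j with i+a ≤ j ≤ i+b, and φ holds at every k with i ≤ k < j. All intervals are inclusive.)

Need some j in [3,3] with ((B ∧ ¬A) U[2,2] C), and A at every k in [2,j-1].
  j=3: ((B ∧ ¬A) U[2,2] C) — fails.
No j in the window works → until fails.

Does not hold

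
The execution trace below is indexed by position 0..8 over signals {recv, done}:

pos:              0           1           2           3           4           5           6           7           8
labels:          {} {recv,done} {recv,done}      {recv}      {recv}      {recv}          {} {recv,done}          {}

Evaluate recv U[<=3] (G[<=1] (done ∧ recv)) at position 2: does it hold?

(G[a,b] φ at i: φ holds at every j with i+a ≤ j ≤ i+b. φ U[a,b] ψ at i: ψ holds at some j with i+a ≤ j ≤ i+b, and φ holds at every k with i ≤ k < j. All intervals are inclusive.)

Does not hold

Need some j in [2,5] with G[<=1] (done ∧ recv), and recv at every k in [2,j-1].
  j=2: G[<=1] (done ∧ recv) — fails at 3.
  j=3: G[<=1] (done ∧ recv) — fails at 3.
  j=4: G[<=1] (done ∧ recv) — fails at 4.
  j=5: G[<=1] (done ∧ recv) — fails at 5.
No j in the window works → until fails.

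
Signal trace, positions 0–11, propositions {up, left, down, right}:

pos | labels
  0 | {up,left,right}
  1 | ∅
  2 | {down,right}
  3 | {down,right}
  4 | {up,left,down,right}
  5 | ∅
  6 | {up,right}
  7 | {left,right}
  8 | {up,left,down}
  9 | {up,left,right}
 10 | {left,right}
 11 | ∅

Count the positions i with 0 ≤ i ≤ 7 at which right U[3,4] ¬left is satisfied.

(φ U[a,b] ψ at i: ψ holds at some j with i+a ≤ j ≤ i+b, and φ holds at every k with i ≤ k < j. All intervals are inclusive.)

Evaluate at each i in [0,7]:
  i=0: ✗ (lhs fails at k=1 before rhs at j=3)
  i=1: ✗ (lhs fails at k=1 before rhs at j=5)
  i=2: ✓ (rhs at j=5; lhs holds on [2,4])
  i=3: ✗ (lhs fails at k=5 before rhs at j=6)
  i=4: ✗ (no rhs in [7,8])
  i=5: ✗ (no rhs in [8,9])
  i=6: ✗ (no rhs in [9,10])
  i=7: ✗ (lhs fails at k=8 before rhs at j=11)
Positions where it holds: {2} → 1.

1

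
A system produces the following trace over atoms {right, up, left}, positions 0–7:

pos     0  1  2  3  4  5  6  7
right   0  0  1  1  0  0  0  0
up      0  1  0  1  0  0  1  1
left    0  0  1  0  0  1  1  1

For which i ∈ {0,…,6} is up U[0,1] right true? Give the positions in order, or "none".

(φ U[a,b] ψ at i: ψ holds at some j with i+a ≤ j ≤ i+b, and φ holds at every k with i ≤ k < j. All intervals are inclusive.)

1, 2, 3

Evaluate at each i in [0,6]:
  i=0: ✗ (no rhs in [0,1])
  i=1: ✓ (rhs at j=2; lhs holds on [1,1])
  i=2: ✓ (rhs at j=2)
  i=3: ✓ (rhs at j=3)
  i=4: ✗ (no rhs in [4,5])
  i=5: ✗ (no rhs in [5,6])
  i=6: ✗ (no rhs in [6,7])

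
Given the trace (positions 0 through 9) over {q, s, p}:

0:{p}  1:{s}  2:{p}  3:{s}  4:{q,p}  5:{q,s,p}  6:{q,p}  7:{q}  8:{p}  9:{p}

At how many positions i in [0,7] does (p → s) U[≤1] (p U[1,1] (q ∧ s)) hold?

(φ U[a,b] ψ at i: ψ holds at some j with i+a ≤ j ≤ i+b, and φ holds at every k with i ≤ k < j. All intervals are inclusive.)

Evaluate at each i in [0,7]:
  i=0: ✗ (no rhs in [0,1])
  i=1: ✗ (no rhs in [1,2])
  i=2: ✗ (no rhs in [2,3])
  i=3: ✓ (rhs at j=4; lhs holds on [3,3])
  i=4: ✓ (rhs at j=4)
  i=5: ✗ (no rhs in [5,6])
  i=6: ✗ (no rhs in [6,7])
  i=7: ✗ (no rhs in [7,8])
Positions where it holds: {3, 4} → 2.

2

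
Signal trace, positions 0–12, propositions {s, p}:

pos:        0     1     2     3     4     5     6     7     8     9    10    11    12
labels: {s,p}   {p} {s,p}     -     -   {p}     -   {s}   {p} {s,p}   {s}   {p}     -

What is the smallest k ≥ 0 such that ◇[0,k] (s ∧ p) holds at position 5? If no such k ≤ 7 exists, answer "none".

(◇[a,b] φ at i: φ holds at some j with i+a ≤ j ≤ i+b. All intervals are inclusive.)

4

Scan j = 5,6,… for (s ∧ p):
  j=5: fails
  j=6: fails
  j=7: fails
  j=8: fails
  j=9: holds
First hit at j=9, so smallest k = 9-5 = 4.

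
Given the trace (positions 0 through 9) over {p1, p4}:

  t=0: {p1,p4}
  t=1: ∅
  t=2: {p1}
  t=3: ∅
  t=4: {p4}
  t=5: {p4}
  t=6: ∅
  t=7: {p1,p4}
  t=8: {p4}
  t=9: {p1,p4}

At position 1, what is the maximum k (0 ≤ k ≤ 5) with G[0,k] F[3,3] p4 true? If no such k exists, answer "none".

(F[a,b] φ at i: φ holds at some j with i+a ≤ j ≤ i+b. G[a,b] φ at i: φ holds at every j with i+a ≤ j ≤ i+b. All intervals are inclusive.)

1

F[3,3] p4 must hold from j=1 onward; find where it first fails.
  j=1: holds
  j=2: holds
  j=3: fails
Holds on [1,2], so largest k = 1.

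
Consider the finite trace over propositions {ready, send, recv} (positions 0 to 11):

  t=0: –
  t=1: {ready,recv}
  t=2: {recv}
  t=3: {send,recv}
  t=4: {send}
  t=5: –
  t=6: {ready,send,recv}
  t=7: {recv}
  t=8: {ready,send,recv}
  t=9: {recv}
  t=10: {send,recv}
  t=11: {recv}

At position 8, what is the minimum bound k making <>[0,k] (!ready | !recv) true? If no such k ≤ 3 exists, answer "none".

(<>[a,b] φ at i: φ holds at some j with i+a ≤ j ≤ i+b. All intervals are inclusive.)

1

Scan j = 8,9,… for (!ready | !recv):
  j=8: fails
  j=9: holds
First hit at j=9, so smallest k = 9-8 = 1.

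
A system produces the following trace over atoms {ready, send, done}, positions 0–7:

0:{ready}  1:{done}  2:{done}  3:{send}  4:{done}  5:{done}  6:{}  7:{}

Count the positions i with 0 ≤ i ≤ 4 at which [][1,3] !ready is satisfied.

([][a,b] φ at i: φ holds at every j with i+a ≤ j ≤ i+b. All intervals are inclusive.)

5

Evaluate at each i in [0,4]:
  i=0: ✓ (all of [1,3])
  i=1: ✓ (all of [2,4])
  i=2: ✓ (all of [3,5])
  i=3: ✓ (all of [4,6])
  i=4: ✓ (all of [5,7])
Positions where it holds: {0, 1, 2, 3, 4} → 5.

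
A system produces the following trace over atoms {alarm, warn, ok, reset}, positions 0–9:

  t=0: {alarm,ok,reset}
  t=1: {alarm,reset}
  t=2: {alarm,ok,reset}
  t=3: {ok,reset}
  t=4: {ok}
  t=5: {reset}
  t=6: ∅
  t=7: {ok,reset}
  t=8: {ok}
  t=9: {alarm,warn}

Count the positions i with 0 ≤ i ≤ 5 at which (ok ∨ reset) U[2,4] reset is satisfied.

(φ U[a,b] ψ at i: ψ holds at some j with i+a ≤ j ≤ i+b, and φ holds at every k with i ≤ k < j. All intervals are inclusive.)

Evaluate at each i in [0,5]:
  i=0: ✓ (rhs at j=2; lhs holds on [0,1])
  i=1: ✓ (rhs at j=3; lhs holds on [1,2])
  i=2: ✓ (rhs at j=5; lhs holds on [2,4])
  i=3: ✓ (rhs at j=5; lhs holds on [3,4])
  i=4: ✗ (lhs fails at k=6 before rhs at j=7)
  i=5: ✗ (lhs fails at k=6 before rhs at j=7)
Positions where it holds: {0, 1, 2, 3} → 4.

4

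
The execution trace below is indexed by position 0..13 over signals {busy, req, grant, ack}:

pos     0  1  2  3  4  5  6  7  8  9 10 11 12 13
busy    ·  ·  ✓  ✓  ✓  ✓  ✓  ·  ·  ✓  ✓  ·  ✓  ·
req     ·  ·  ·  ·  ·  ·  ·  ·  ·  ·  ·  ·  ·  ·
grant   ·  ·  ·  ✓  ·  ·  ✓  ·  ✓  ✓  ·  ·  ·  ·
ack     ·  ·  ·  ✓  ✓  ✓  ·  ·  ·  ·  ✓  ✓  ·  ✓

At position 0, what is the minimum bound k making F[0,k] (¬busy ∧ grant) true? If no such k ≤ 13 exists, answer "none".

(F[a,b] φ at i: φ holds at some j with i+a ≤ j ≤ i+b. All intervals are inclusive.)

Scan j = 0,1,… for (¬busy ∧ grant):
  j=0: fails
  j=1: fails
  j=2: fails
  j=3: fails
  j=4: fails
  j=5: fails
  j=6: fails
  j=7: fails
  j=8: holds
First hit at j=8, so smallest k = 8-0 = 8.

8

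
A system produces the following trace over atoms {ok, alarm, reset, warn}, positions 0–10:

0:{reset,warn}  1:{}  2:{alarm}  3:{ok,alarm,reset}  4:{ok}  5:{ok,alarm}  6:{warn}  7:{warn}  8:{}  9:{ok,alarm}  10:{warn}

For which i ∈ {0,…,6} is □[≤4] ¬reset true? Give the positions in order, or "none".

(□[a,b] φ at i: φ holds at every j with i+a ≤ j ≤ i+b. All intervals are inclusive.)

4, 5, 6

Evaluate at each i in [0,6]:
  i=0: ✗ (fails at j=0)
  i=1: ✗ (fails at j=3)
  i=2: ✗ (fails at j=3)
  i=3: ✗ (fails at j=3)
  i=4: ✓ (all of [4,8])
  i=5: ✓ (all of [5,9])
  i=6: ✓ (all of [6,10])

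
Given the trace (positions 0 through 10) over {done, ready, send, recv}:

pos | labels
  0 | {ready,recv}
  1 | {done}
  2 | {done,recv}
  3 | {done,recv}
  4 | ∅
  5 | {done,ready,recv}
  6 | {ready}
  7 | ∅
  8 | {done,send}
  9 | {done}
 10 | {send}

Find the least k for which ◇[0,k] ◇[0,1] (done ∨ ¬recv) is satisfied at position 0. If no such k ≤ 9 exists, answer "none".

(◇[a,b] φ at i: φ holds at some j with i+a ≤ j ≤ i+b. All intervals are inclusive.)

Scan j = 0,1,… for ◇[0,1] (done ∨ ¬recv):
  j=0: holds
First hit at j=0, so smallest k = 0-0 = 0.

0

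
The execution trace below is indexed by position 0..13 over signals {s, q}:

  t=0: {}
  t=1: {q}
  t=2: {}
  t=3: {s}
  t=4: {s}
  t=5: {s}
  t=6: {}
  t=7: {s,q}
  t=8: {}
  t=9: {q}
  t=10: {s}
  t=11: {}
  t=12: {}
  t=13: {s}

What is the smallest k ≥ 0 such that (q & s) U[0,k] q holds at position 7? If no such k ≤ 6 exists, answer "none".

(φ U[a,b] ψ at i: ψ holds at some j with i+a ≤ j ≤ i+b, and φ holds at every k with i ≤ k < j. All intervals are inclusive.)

Need earliest j ≥ 7 with q, and (q & s) at every k in [7,j-1].
  j=7: rhs holds (empty prefix). k = 0.

0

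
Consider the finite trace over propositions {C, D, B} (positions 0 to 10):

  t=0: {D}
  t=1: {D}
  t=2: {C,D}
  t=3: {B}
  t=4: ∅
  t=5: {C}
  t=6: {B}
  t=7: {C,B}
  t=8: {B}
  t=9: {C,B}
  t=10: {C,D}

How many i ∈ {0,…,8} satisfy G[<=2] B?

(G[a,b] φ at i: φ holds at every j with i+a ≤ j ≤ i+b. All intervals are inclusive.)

2

Evaluate at each i in [0,8]:
  i=0: ✗ (fails at j=0)
  i=1: ✗ (fails at j=1)
  i=2: ✗ (fails at j=2)
  i=3: ✗ (fails at j=4)
  i=4: ✗ (fails at j=4)
  i=5: ✗ (fails at j=5)
  i=6: ✓ (all of [6,8])
  i=7: ✓ (all of [7,9])
  i=8: ✗ (fails at j=10)
Positions where it holds: {6, 7} → 2.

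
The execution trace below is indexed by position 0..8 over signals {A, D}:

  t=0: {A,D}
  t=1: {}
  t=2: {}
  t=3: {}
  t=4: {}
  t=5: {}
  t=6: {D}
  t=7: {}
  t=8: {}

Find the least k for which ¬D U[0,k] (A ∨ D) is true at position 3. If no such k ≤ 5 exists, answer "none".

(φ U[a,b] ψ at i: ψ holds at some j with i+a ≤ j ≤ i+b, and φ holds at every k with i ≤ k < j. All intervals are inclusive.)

Need earliest j ≥ 3 with (A ∨ D), and ¬D at every k in [3,j-1].
  j=3: rhs fails.
  j=4: rhs fails.
  j=5: rhs fails.
  j=6: rhs holds; lhs holds on [3,5]. k = 3.

3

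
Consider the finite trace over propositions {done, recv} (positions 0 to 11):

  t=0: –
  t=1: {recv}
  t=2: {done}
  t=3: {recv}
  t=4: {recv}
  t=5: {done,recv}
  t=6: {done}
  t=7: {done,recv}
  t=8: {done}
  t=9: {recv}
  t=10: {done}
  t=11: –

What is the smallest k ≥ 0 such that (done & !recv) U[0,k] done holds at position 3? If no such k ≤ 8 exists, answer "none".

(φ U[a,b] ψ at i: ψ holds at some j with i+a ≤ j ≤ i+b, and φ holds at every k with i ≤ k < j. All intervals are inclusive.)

Need earliest j ≥ 3 with done, and (done & !recv) at every k in [3,j-1].
  j=3: rhs fails.
  j=4: rhs fails.
  j=5: rhs holds but lhs fails at k=3.
  j=6: rhs holds but lhs fails at k=3.
  j=7: rhs holds but lhs fails at k=3.
  j=8: rhs holds but lhs fails at k=3.
  j=9: rhs fails.
  j=10: rhs holds but lhs fails at k=3.
  j=11: rhs fails.
No witness within the range → none.

none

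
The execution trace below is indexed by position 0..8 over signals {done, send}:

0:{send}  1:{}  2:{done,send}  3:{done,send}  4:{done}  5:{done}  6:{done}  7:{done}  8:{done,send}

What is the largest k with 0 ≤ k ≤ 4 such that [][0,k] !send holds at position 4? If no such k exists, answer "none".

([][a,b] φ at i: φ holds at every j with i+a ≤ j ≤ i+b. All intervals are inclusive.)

3

!send must hold from j=4 onward; find where it first fails.
  j=4: holds
  j=5: holds
  j=6: holds
  j=7: holds
  j=8: fails
Holds on [4,7], so largest k = 3.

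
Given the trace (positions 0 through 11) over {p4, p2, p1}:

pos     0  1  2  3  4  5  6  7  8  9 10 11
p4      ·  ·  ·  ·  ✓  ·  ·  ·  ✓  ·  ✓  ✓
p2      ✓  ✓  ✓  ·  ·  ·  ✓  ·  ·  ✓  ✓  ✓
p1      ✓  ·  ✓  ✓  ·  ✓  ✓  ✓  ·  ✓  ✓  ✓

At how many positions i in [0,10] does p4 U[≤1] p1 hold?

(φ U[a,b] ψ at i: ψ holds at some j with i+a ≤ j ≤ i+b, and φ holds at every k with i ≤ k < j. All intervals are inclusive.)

10

Evaluate at each i in [0,10]:
  i=0: ✓ (rhs at j=0)
  i=1: ✗ (lhs fails at k=1 before rhs at j=2)
  i=2: ✓ (rhs at j=2)
  i=3: ✓ (rhs at j=3)
  i=4: ✓ (rhs at j=5; lhs holds on [4,4])
  i=5: ✓ (rhs at j=5)
  i=6: ✓ (rhs at j=6)
  i=7: ✓ (rhs at j=7)
  i=8: ✓ (rhs at j=9; lhs holds on [8,8])
  i=9: ✓ (rhs at j=9)
  i=10: ✓ (rhs at j=10)
Positions where it holds: {0, 2, 3, 4, 5, 6, 7, 8, 9, 10} → 10.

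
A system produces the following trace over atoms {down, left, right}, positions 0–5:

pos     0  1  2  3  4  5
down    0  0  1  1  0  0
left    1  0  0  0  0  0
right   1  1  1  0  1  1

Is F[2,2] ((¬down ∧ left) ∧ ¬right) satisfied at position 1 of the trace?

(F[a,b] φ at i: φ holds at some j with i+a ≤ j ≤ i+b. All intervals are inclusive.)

Does not hold

Check ((¬down ∧ left) ∧ ¬right) at each j in [3,3]:
  j=3: false
No position in the window satisfies it → formula fails.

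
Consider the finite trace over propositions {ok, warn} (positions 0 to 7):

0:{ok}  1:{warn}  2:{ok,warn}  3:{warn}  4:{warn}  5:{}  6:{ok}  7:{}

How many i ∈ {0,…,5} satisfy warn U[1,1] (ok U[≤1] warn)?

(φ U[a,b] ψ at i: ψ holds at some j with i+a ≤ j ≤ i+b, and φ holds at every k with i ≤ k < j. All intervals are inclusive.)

Evaluate at each i in [0,5]:
  i=0: ✗ (lhs fails at k=0 before rhs at j=1)
  i=1: ✓ (rhs at j=2; lhs holds on [1,1])
  i=2: ✓ (rhs at j=3; lhs holds on [2,2])
  i=3: ✓ (rhs at j=4; lhs holds on [3,3])
  i=4: ✗ (no rhs in [5,5])
  i=5: ✗ (no rhs in [6,6])
Positions where it holds: {1, 2, 3} → 3.

3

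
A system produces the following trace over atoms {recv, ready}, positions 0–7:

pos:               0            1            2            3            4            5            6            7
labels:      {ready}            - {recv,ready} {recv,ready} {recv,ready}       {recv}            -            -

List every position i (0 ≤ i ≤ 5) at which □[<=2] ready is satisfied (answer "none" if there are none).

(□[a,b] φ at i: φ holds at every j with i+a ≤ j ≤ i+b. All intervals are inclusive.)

Evaluate at each i in [0,5]:
  i=0: ✗ (fails at j=1)
  i=1: ✗ (fails at j=1)
  i=2: ✓ (all of [2,4])
  i=3: ✗ (fails at j=5)
  i=4: ✗ (fails at j=5)
  i=5: ✗ (fails at j=5)

2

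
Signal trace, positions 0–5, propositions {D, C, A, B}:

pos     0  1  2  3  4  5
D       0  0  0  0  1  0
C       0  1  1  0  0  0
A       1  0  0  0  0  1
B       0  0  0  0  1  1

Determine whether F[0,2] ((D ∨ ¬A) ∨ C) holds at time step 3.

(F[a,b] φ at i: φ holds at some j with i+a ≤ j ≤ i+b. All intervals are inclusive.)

Check ((D ∨ ¬A) ∨ C) at each j in [3,5]:
  j=3: true
  j=4: true
  j=5: false
Found at j=3 → formula holds.

Yes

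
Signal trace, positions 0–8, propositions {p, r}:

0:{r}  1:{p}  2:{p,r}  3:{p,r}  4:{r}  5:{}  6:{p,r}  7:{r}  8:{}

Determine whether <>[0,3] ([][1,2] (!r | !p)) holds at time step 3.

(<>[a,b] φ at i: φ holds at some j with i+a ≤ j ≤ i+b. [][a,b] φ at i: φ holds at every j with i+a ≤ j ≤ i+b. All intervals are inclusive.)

Check [][1,2] (!r | !p) at each j in [3,6]:
  j=3: holds on [4,5]
  j=4: fails at 6
  j=5: fails at 6
  j=6: holds on [7,8]
Found at j=3 → formula holds.

Holds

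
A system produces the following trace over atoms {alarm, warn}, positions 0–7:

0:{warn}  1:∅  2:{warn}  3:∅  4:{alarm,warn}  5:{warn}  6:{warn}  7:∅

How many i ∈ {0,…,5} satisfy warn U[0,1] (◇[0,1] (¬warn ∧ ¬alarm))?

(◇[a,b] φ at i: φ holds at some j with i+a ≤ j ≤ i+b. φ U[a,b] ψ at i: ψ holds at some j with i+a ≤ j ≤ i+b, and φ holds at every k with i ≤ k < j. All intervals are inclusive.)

5

Evaluate at each i in [0,5]:
  i=0: ✓ (rhs at j=0)
  i=1: ✓ (rhs at j=1)
  i=2: ✓ (rhs at j=2)
  i=3: ✓ (rhs at j=3)
  i=4: ✗ (no rhs in [4,5])
  i=5: ✓ (rhs at j=6; lhs holds on [5,5])
Positions where it holds: {0, 1, 2, 3, 5} → 5.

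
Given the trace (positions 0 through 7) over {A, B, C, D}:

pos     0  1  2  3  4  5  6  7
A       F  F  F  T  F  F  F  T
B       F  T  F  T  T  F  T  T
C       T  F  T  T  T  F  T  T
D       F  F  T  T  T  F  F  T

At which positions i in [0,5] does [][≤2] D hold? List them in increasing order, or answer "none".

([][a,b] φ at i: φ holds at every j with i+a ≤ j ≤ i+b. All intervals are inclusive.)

Evaluate at each i in [0,5]:
  i=0: ✗ (fails at j=0)
  i=1: ✗ (fails at j=1)
  i=2: ✓ (all of [2,4])
  i=3: ✗ (fails at j=5)
  i=4: ✗ (fails at j=5)
  i=5: ✗ (fails at j=5)

2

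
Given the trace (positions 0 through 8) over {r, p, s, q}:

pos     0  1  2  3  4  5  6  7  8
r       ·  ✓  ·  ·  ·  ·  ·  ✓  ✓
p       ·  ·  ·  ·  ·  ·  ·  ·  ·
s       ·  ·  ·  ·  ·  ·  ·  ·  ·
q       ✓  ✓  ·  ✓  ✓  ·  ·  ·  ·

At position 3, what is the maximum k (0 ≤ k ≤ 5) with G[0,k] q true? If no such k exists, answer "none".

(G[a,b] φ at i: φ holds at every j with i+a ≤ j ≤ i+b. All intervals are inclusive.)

1

q must hold from j=3 onward; find where it first fails.
  j=3: holds
  j=4: holds
  j=5: fails
Holds on [3,4], so largest k = 1.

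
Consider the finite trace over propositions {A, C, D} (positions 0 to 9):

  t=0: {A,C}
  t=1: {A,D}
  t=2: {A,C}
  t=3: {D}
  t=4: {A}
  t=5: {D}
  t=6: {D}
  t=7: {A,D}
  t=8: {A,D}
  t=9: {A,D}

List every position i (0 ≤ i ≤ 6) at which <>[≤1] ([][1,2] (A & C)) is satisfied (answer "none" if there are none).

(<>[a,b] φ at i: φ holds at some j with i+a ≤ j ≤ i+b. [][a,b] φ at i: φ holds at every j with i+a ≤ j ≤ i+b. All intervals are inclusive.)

Evaluate at each i in [0,6]:
  i=0: ✗ (none in [0,1])
  i=1: ✗ (none in [1,2])
  i=2: ✗ (none in [2,3])
  i=3: ✗ (none in [3,4])
  i=4: ✗ (none in [4,5])
  i=5: ✗ (none in [5,6])
  i=6: ✗ (none in [6,7])

none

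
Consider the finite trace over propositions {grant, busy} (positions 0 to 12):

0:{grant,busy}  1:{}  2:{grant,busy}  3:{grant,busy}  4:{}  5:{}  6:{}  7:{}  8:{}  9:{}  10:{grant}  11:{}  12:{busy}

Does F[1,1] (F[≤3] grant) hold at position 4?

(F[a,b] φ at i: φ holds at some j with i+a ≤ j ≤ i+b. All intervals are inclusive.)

No

Check F[≤3] grant at each j in [5,5]:
  j=5: fails (none in [5,8])
No position in the window satisfies it → formula fails.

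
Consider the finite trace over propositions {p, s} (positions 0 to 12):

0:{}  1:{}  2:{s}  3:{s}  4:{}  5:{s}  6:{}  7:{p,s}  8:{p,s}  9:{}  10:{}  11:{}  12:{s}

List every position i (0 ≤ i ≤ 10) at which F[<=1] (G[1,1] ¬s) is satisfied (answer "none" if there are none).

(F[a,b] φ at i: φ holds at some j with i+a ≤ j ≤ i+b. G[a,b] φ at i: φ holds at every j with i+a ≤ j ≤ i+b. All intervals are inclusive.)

0, 2, 3, 4, 5, 7, 8, 9, 10

Evaluate at each i in [0,10]:
  i=0: ✓ (witness j=0)
  i=1: ✗ (none in [1,2])
  i=2: ✓ (witness j=3)
  i=3: ✓ (witness j=3)
  i=4: ✓ (witness j=5)
  i=5: ✓ (witness j=5)
  i=6: ✗ (none in [6,7])
  i=7: ✓ (witness j=8)
  i=8: ✓ (witness j=8)
  i=9: ✓ (witness j=9)
  i=10: ✓ (witness j=10)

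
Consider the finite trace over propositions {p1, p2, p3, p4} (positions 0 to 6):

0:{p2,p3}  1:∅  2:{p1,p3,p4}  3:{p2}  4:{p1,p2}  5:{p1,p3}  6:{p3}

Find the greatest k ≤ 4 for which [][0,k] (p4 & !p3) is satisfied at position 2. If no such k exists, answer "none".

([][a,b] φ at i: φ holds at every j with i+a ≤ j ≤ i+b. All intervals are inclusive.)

(p4 & !p3) must hold from j=2 onward; find where it first fails.
  j=2: fails → no k works.

none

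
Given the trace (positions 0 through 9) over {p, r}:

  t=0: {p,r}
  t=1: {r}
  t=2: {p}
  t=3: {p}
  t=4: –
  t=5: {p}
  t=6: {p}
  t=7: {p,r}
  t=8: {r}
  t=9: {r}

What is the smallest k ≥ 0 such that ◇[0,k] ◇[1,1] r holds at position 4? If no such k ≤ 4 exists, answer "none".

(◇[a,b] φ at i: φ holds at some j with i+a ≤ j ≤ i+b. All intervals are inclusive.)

2

Scan j = 4,5,… for ◇[1,1] r:
  j=4: fails
  j=5: fails
  j=6: holds
First hit at j=6, so smallest k = 6-4 = 2.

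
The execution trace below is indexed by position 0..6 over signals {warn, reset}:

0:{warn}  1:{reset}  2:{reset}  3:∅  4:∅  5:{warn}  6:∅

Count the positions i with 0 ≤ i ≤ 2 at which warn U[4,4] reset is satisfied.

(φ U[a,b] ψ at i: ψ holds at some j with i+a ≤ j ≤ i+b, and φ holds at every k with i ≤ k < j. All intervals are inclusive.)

0

Evaluate at each i in [0,2]:
  i=0: ✗ (no rhs in [4,4])
  i=1: ✗ (no rhs in [5,5])
  i=2: ✗ (no rhs in [6,6])
Positions where it holds: {} → 0.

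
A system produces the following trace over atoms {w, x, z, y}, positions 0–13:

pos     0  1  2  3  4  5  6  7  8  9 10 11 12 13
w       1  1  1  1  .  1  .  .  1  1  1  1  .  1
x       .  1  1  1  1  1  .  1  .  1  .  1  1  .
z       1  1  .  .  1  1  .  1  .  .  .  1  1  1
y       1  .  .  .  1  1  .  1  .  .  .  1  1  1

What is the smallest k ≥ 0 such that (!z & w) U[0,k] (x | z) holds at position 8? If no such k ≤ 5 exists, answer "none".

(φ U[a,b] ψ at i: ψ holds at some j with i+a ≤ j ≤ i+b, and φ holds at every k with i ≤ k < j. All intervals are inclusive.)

1

Need earliest j ≥ 8 with (x | z), and (!z & w) at every k in [8,j-1].
  j=8: rhs fails.
  j=9: rhs holds; lhs holds on [8,8]. k = 1.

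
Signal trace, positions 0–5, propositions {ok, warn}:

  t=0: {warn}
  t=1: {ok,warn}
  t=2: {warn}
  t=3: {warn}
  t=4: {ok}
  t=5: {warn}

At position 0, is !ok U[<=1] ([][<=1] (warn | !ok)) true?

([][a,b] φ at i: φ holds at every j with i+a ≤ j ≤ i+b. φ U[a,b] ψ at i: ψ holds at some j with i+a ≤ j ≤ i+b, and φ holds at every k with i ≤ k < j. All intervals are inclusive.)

Need some j in [0,1] with [][<=1] (warn | !ok), and !ok at every k in [0,j-1].
  j=0: [][<=1] (warn | !ok) holds; no prefix to check → satisfied.

True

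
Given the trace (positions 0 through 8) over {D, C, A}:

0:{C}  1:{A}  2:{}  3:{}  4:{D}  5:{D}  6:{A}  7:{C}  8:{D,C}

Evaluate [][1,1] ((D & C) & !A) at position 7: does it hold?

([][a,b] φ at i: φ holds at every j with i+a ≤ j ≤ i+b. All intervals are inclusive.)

Check ((D & C) & !A) at every j in [8,8]:
  j=8: true
All positions satisfy it → formula holds.

Yes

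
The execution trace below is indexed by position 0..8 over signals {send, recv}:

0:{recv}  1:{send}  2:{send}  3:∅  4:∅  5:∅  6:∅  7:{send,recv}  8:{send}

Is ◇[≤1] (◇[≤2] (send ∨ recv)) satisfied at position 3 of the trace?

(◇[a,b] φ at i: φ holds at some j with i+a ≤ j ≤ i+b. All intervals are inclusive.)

No

Check ◇[≤2] (send ∨ recv) at each j in [3,4]:
  j=3: fails (none in [3,5])
  j=4: fails (none in [4,6])
No position in the window satisfies it → formula fails.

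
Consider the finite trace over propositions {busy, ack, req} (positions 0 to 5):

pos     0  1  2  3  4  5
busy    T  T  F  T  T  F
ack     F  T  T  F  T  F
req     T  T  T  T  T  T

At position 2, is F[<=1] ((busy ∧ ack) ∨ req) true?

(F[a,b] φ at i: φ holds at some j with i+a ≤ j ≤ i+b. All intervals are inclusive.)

True

Check ((busy ∧ ack) ∨ req) at each j in [2,3]:
  j=2: true
  j=3: true
Found at j=2 → formula holds.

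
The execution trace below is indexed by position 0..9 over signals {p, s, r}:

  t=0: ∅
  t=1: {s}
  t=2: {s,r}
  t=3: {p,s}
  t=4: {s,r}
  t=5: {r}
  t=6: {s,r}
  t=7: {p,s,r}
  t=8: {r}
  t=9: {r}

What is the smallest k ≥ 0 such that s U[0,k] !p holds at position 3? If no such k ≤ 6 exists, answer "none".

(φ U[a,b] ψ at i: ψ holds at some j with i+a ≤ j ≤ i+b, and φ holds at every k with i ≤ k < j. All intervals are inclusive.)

Need earliest j ≥ 3 with !p, and s at every k in [3,j-1].
  j=3: rhs fails.
  j=4: rhs holds; lhs holds on [3,3]. k = 1.

1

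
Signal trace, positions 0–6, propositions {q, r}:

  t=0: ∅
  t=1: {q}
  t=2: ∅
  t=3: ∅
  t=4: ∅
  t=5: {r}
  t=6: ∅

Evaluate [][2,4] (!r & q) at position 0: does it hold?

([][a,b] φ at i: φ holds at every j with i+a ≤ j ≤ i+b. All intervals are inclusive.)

No

Check (!r & q) at every j in [2,4]:
  j=2: false
  j=3: false
  j=4: false
Fails at j=2 → formula fails.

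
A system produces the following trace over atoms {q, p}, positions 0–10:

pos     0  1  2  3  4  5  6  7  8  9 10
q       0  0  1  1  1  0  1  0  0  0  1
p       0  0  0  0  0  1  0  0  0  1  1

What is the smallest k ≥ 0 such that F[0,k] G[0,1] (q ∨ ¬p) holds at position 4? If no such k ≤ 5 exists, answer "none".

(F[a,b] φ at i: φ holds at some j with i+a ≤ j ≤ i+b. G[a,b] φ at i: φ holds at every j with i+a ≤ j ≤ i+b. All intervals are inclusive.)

2

Scan j = 4,5,… for G[0,1] (q ∨ ¬p):
  j=4: fails
  j=5: fails
  j=6: holds
First hit at j=6, so smallest k = 6-4 = 2.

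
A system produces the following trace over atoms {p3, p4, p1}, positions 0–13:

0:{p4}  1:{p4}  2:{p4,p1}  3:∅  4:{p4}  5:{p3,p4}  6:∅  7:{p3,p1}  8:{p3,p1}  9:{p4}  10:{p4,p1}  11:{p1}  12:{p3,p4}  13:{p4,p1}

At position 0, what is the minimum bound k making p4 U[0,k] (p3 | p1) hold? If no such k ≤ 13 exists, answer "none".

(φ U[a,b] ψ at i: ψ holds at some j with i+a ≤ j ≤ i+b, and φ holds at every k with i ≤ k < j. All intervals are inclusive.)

2

Need earliest j ≥ 0 with (p3 | p1), and p4 at every k in [0,j-1].
  j=0: rhs fails.
  j=1: rhs fails.
  j=2: rhs holds; lhs holds on [0,1]. k = 2.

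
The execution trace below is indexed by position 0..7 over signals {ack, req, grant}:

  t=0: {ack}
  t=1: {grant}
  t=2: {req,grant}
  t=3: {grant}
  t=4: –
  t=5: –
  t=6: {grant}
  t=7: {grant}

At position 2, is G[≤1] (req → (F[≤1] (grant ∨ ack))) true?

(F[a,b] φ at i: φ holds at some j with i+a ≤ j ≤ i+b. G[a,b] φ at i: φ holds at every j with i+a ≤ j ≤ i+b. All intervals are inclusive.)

Check (req → (F[≤1] (grant ∨ ack))) at every j in [2,3]:
  j=2: antecedent true; consequent holds (witness at 2) → ✓
  j=3: antecedent false → ✓
All positions satisfy it → formula holds.

Yes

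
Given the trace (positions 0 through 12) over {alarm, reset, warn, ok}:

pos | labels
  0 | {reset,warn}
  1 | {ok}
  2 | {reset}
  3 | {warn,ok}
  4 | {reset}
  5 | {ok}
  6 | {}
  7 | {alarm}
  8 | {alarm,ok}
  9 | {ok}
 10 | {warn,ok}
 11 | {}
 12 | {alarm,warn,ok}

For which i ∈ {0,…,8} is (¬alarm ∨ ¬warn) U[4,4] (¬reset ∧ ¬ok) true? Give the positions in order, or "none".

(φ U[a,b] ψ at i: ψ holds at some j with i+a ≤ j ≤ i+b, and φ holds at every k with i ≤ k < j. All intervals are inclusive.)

Evaluate at each i in [0,8]:
  i=0: ✗ (no rhs in [4,4])
  i=1: ✗ (no rhs in [5,5])
  i=2: ✓ (rhs at j=6; lhs holds on [2,5])
  i=3: ✓ (rhs at j=7; lhs holds on [3,6])
  i=4: ✗ (no rhs in [8,8])
  i=5: ✗ (no rhs in [9,9])
  i=6: ✗ (no rhs in [10,10])
  i=7: ✓ (rhs at j=11; lhs holds on [7,10])
  i=8: ✗ (no rhs in [12,12])

2, 3, 7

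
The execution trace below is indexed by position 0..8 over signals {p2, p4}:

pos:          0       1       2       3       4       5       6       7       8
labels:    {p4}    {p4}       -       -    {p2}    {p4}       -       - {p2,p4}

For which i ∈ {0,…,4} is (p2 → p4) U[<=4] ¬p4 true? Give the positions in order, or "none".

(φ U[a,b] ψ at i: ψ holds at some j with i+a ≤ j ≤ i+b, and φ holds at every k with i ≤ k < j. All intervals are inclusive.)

Evaluate at each i in [0,4]:
  i=0: ✓ (rhs at j=2; lhs holds on [0,1])
  i=1: ✓ (rhs at j=2; lhs holds on [1,1])
  i=2: ✓ (rhs at j=2)
  i=3: ✓ (rhs at j=3)
  i=4: ✓ (rhs at j=4)

0, 1, 2, 3, 4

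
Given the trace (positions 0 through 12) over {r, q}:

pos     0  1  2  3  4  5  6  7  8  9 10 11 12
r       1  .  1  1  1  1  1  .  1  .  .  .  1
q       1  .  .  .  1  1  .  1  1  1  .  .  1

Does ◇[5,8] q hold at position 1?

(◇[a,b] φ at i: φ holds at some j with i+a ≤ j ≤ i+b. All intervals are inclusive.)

Check q at each j in [6,9]:
  j=6: false
  j=7: true
  j=8: true
  j=9: true
Found at j=7 → formula holds.

Yes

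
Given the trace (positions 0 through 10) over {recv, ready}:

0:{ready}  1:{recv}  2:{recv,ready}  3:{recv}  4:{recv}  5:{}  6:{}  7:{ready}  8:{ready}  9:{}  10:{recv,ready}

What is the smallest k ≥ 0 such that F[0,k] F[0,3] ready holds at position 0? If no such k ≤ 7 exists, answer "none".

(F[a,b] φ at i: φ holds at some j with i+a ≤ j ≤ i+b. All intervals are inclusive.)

0

Scan j = 0,1,… for F[0,3] ready:
  j=0: holds
First hit at j=0, so smallest k = 0-0 = 0.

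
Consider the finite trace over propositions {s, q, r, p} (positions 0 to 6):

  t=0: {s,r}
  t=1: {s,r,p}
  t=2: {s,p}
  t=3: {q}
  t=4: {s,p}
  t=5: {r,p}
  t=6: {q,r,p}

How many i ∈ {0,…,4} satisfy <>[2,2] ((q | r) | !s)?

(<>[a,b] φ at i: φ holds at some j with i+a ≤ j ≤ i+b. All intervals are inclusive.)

3

Evaluate at each i in [0,4]:
  i=0: ✗ (none in [2,2])
  i=1: ✓ (witness j=3)
  i=2: ✗ (none in [4,4])
  i=3: ✓ (witness j=5)
  i=4: ✓ (witness j=6)
Positions where it holds: {1, 3, 4} → 3.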